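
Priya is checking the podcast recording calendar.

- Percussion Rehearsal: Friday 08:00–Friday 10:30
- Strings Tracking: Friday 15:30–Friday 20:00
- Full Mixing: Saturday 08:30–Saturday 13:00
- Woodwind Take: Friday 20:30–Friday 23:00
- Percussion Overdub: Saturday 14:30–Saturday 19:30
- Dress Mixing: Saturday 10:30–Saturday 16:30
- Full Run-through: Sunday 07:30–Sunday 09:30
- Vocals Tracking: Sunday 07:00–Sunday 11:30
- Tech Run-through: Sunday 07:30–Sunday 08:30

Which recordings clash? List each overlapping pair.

Dress Mixing & Full Mixing, Dress Mixing & Percussion Overdub, Full Run-through & Tech Run-through, Full Run-through & Vocals Tracking, Tech Run-through & Vocals Tracking

Sorted by start: Percussion Rehearsal, Strings Tracking, Woodwind Take, Full Mixing, Dress Mixing, Percussion Overdub, Vocals Tracking, Full Run-through, Tech Run-through.
Strings Tracking starts after Percussion Rehearsal ends, so Percussion Rehearsal has no further overlaps.
Woodwind Take starts after Strings Tracking ends, so Strings Tracking has no further overlaps.
Full Mixing starts after Woodwind Take ends, so Woodwind Take has no further overlaps.
Dress Mixing starts before Full Mixing ends → Full Mixing and Dress Mixing overlap.
Percussion Overdub starts after Full Mixing ends, so Full Mixing has no further overlaps.
Percussion Overdub starts before Dress Mixing ends → Dress Mixing and Percussion Overdub overlap.
Vocals Tracking starts after Dress Mixing ends, so Dress Mixing has no further overlaps.
Vocals Tracking starts after Percussion Overdub ends, so Percussion Overdub has no further overlaps.
Full Run-through starts before Vocals Tracking ends → Vocals Tracking and Full Run-through overlap.
Tech Run-through starts before Vocals Tracking ends → Vocals Tracking and Tech Run-through overlap.
Tech Run-through starts before Full Run-through ends → Full Run-through and Tech Run-through overlap.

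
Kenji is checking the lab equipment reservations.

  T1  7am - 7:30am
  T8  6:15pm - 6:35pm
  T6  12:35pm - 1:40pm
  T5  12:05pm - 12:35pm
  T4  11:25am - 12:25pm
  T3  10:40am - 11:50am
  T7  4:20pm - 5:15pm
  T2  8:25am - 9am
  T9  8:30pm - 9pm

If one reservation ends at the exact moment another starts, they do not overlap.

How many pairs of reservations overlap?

Sorted by start: T1, T2, T3, T4, T5, T6, T7, T8, T9.
T2 starts after T1 ends, so T1 has no further overlaps.
T3 starts after T2 ends, so T2 has no further overlaps.
T4 starts before T3 ends → T3 and T4 overlap.
T5 starts after T3 ends, so T3 has no further overlaps.
T5 starts before T4 ends → T4 and T5 overlap.
T6 starts after T4 ends, so T4 has no further overlaps.
T6 starts exactly when T5 ends (back-to-back, no overlap), so T5 has no further overlaps.
T7 starts after T6 ends, so T6 has no further overlaps.
T8 starts after T7 ends, so T7 has no further overlaps.
T9 starts after T8 ends.
Overlapping pairs: T3 & T4, T4 & T5 — 2 in total.

2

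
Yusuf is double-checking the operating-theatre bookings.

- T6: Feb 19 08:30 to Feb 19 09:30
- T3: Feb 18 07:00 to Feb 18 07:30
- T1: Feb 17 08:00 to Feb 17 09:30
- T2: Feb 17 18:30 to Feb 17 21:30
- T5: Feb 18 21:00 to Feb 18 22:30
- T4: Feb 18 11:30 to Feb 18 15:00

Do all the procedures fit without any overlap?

Yes

Check each pair: they overlap iff neither finishes before the other starts.
Sorted by start: T1, T2, T3, T4, T5, T6.
T2 starts after T1 ends — done with T1.
T3 starts after T2 ends — done with T2.
T4 starts after T3 ends — done with T3.
T5 starts after T4 ends — done with T4.
T6 starts after T5 ends.
Every pair is clear; the schedule has no overlaps.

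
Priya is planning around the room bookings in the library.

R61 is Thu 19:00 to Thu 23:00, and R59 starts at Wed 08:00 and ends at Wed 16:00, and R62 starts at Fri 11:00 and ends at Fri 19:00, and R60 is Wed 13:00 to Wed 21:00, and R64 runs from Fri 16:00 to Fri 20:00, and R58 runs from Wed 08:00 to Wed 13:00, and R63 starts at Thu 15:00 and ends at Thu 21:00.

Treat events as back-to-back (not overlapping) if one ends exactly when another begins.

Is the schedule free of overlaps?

Sorted by start: R58, R59, R60, R63, R61, R62, R64.
R59 starts before R58 ends → R58 and R59 overlap.
That's a conflict, so the schedule is not conflict-free.

No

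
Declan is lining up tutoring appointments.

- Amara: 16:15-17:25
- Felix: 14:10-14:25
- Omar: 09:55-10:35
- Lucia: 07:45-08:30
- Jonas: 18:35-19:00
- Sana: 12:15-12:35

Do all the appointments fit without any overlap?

Sorted by start: Lucia, Omar, Sana, Felix, Amara, Jonas.
Omar starts after Lucia ends; Lucia is clear from here.
Sana starts after Omar ends; Omar is clear from here.
Felix starts after Sana ends; Sana is clear from here.
Amara starts after Felix ends; Felix is clear from here.
Jonas starts after Amara ends.
Every pair is clear; the schedule has no overlaps.

Yes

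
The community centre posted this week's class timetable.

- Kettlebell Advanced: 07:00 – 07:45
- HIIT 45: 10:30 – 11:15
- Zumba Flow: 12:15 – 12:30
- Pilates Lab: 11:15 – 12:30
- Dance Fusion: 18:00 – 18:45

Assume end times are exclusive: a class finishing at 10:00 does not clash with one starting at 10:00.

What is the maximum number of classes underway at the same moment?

Walk through starts and ends in time order (an end at T is processed before a start at T):
07:00 start Kettlebell Advanced → 1
07:45 end Kettlebell Advanced → 0
10:30 start HIIT 45 → 1
11:15 end HIIT 45 → 0
11:15 start Pilates Lab → 1
12:15 start Zumba Flow → 2
12:30 end Pilates Lab → 1
12:30 end Zumba Flow → 0
18:00 start Dance Fusion → 1
18:45 end Dance Fusion → 0
Peak is 2, at 12:15 (Pilates Lab, Zumba Flow).

2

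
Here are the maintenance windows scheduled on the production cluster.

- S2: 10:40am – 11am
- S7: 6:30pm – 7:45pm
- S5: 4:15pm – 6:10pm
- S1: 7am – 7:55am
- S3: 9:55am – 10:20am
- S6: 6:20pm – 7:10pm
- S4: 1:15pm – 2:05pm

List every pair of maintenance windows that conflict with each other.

Sorted by start: S1, S3, S2, S4, S5, S6, S7.
S3 starts after S1 ends — done with S1.
S2 starts after S3 ends — done with S3.
S4 starts after S2 ends — done with S2.
S5 starts after S4 ends — done with S4.
S6 starts after S5 ends — done with S5.
S7 starts before S6 ends → S6 and S7 overlap.

S6 & S7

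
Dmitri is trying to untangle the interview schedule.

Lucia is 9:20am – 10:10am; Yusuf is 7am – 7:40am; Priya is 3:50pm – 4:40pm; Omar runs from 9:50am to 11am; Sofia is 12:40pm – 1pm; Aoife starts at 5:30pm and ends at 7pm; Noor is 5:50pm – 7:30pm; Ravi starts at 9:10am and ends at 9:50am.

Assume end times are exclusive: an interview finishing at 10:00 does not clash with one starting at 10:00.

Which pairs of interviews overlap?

Check each pair: they overlap iff neither finishes before the other starts.
Sorted by start: Yusuf, Ravi, Lucia, Omar, Sofia, Priya, Aoife, Noor.
Ravi starts after Yusuf ends; Yusuf is clear from here.
Lucia starts before Ravi ends → Ravi and Lucia overlap.
Omar starts exactly when Ravi ends (back-to-back, no overlap); Ravi is clear from here.
Omar starts before Lucia ends → Lucia and Omar overlap.
Sofia starts after Lucia ends; Lucia is clear from here.
Sofia starts after Omar ends; Omar is clear from here.
Priya starts after Sofia ends; Sofia is clear from here.
Aoife starts after Priya ends; Priya is clear from here.
Noor starts before Aoife ends → Aoife and Noor overlap.

Aoife & Noor, Lucia & Omar, Lucia & Ravi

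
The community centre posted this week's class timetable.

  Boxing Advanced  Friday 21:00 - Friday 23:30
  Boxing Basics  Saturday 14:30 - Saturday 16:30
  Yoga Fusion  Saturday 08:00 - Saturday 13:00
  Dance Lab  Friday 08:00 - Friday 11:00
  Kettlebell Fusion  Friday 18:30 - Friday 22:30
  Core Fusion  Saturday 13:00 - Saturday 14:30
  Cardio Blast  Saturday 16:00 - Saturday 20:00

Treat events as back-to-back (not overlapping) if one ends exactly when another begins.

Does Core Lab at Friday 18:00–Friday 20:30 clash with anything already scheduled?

Yes — it overlaps Kettlebell Fusion

Dance Lab: ends Friday 11:00 at or before Core Lab starts Friday 18:00 → clear.
Kettlebell Fusion: starts Friday 18:30 before Core Lab ends Friday 20:30, and ends Friday 22:30 after Core Lab starts Friday 18:00 → overlap.
Boxing Advanced: starts Friday 21:00 at or after Core Lab ends Friday 20:30 → clear.
Yoga Fusion: starts Saturday 08:00 at or after Core Lab ends Friday 20:30 → clear.
Core Fusion: starts Saturday 13:00 at or after Core Lab ends Friday 20:30 → clear.
Boxing Basics: starts Saturday 14:30 at or after Core Lab ends Friday 20:30 → clear.
Cardio Blast: starts Saturday 16:00 at or after Core Lab ends Friday 20:30 → clear.
Core Lab overlaps Kettlebell Fusion.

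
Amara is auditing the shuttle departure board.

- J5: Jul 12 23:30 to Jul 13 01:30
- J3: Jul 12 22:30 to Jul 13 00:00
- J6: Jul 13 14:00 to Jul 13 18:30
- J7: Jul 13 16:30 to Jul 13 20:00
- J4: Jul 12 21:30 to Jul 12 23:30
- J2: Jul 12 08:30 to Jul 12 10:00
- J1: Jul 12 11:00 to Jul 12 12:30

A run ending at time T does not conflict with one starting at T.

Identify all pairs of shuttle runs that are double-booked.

Check each pair: they overlap iff neither finishes before the other starts.
Sorted by start: J2, J1, J4, J3, J5, J6, J7.
J1 starts after J2 ends; J2 is clear from here.
J4 starts after J1 ends; J1 is clear from here.
J3 starts before J4 ends → J4 and J3 overlap.
J5 starts exactly when J4 ends (back-to-back, no overlap); J4 is clear from here.
J5 starts before J3 ends → J3 and J5 overlap.
J6 starts after J3 ends; J3 is clear from here.
J6 starts after J5 ends; J5 is clear from here.
J7 starts before J6 ends → J6 and J7 overlap.

J3 & J4, J3 & J5, J6 & J7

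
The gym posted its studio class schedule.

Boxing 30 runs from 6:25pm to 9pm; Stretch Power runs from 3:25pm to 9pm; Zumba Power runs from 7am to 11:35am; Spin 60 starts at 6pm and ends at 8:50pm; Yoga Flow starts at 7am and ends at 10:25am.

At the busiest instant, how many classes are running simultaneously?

3

Sort all start/end points and keep a running count:
7am start Yoga Flow → 1
7am start Zumba Power → 2
10:25am end Yoga Flow → 1
11:35am end Zumba Power → 0
3:25pm start Stretch Power → 1
6pm start Spin 60 → 2
6:25pm start Boxing 30 → 3
8:50pm end Spin 60 → 2
9pm end Boxing 30 → 1
9pm end Stretch Power → 0
Peak is 3, at 6:25pm (Boxing 30, Spin 60, Stretch Power).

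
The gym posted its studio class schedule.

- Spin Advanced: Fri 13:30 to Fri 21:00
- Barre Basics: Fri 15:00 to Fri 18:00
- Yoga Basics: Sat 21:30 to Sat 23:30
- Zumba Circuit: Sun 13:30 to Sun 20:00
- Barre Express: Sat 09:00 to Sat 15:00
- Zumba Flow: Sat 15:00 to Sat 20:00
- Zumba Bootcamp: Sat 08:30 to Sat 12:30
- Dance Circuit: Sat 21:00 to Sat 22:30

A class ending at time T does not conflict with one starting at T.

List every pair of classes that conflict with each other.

Sorted by start: Spin Advanced, Barre Basics, Zumba Bootcamp, Barre Express, Zumba Flow, Dance Circuit, Yoga Basics, Zumba Circuit.
Barre Basics starts before Spin Advanced ends → Spin Advanced and Barre Basics overlap.
Zumba Bootcamp starts after Spin Advanced ends, so Spin Advanced has no further overlaps.
Zumba Bootcamp starts after Barre Basics ends, so Barre Basics has no further overlaps.
Barre Express starts before Zumba Bootcamp ends → Zumba Bootcamp and Barre Express overlap.
Zumba Flow starts after Zumba Bootcamp ends, so Zumba Bootcamp has no further overlaps.
Zumba Flow starts exactly when Barre Express ends (back-to-back, no overlap), so Barre Express has no further overlaps.
Dance Circuit starts after Zumba Flow ends, so Zumba Flow has no further overlaps.
Yoga Basics starts before Dance Circuit ends → Dance Circuit and Yoga Basics overlap.
Zumba Circuit starts after Dance Circuit ends.
Zumba Circuit starts after Yoga Basics ends.

Barre Basics & Spin Advanced, Barre Express & Zumba Bootcamp, Dance Circuit & Yoga Basics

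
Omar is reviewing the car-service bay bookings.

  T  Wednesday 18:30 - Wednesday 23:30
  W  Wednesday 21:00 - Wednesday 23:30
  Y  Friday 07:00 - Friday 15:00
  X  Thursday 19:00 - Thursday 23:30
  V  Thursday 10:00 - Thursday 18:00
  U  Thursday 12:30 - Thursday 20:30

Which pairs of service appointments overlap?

Sorted by start: T, W, V, U, X, Y.
W starts before T ends → T and W overlap.
V starts after T ends, so T has no further overlaps.
V starts after W ends, so W has no further overlaps.
U starts before V ends → V and U overlap.
X starts after V ends, so V has no further overlaps.
X starts before U ends → U and X overlap.
Y starts after U ends.
Y starts after X ends.

T & W, U & V, U & X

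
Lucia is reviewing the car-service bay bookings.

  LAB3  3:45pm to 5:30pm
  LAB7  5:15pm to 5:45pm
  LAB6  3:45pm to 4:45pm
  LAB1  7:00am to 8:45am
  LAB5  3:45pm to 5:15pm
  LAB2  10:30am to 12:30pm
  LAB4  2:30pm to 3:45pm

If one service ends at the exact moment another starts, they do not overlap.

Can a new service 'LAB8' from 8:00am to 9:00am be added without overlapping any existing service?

LAB1: starts 7:00am before LAB8 ends 9:00am, and ends 8:45am after LAB8 starts 8:00am → overlap.
LAB2: starts 10:30am at or after LAB8 ends 9:00am → clear.
LAB4: starts 2:30pm at or after LAB8 ends 9:00am → clear.
LAB3: starts 3:45pm at or after LAB8 ends 9:00am → clear.
LAB5: starts 3:45pm at or after LAB8 ends 9:00am → clear.
LAB6: starts 3:45pm at or after LAB8 ends 9:00am → clear.
LAB7: starts 5:15pm at or after LAB8 ends 9:00am → clear.
LAB8 overlaps LAB1.

No — it overlaps LAB1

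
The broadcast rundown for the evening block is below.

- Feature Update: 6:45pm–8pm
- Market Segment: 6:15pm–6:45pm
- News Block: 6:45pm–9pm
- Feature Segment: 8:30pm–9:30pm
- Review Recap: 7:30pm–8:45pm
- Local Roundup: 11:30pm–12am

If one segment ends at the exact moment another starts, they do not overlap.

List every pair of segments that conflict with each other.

Check each pair: they overlap iff neither finishes before the other starts.
Sorted by start: Market Segment, Feature Update, News Block, Review Recap, Feature Segment, Local Roundup.
Feature Update starts exactly when Market Segment ends (back-to-back, no overlap); Market Segment is clear from here.
News Block starts before Feature Update ends → Feature Update and News Block overlap.
Review Recap starts before Feature Update ends → Feature Update and Review Recap overlap.
Feature Segment starts after Feature Update ends; Feature Update is clear from here.
Review Recap starts before News Block ends → News Block and Review Recap overlap.
Feature Segment starts before News Block ends → News Block and Feature Segment overlap.
Local Roundup starts after News Block ends.
Feature Segment starts before Review Recap ends → Review Recap and Feature Segment overlap.
Local Roundup starts after Review Recap ends.
Local Roundup starts after Feature Segment ends.

Feature Segment & News Block, Feature Segment & Review Recap, Feature Update & News Block, Feature Update & Review Recap, News Block & Review Recap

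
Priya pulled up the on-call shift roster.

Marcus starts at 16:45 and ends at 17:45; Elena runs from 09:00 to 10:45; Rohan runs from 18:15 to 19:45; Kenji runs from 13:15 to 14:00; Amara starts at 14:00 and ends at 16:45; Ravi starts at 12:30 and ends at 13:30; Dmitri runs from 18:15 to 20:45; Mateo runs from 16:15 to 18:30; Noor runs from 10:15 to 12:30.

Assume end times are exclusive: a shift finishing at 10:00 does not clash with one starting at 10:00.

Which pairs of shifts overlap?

Sorted by start: Elena, Noor, Ravi, Kenji, Amara, Mateo, Marcus, Rohan, Dmitri.
Noor starts before Elena ends → Elena and Noor overlap.
Ravi starts after Elena ends — done with Elena.
Ravi starts exactly when Noor ends (back-to-back, no overlap) — done with Noor.
Kenji starts before Ravi ends → Ravi and Kenji overlap.
Amara starts after Ravi ends — done with Ravi.
Amara starts exactly when Kenji ends (back-to-back, no overlap) — done with Kenji.
Mateo starts before Amara ends → Amara and Mateo overlap.
Marcus starts exactly when Amara ends (back-to-back, no overlap) — done with Amara.
Marcus starts before Mateo ends → Mateo and Marcus overlap.
Rohan starts before Mateo ends → Mateo and Rohan overlap.
Dmitri starts before Mateo ends → Mateo and Dmitri overlap.
Rohan starts after Marcus ends — done with Marcus.
Dmitri starts before Rohan ends → Rohan and Dmitri overlap.

Amara & Mateo, Dmitri & Mateo, Dmitri & Rohan, Elena & Noor, Kenji & Ravi, Marcus & Mateo, Mateo & Rohan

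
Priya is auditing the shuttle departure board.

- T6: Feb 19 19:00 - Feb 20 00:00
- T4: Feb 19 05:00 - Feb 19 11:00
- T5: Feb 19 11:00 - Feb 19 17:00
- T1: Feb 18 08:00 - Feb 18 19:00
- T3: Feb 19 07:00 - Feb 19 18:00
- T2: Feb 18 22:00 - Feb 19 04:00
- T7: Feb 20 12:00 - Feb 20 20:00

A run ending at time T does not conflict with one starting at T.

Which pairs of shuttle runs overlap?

Check each pair: they overlap iff neither finishes before the other starts.
Sorted by start: T1, T2, T4, T3, T5, T6, T7.
T2 starts after T1 ends — done with T1.
T4 starts after T2 ends — done with T2.
T3 starts before T4 ends → T4 and T3 overlap.
T5 starts exactly when T4 ends (back-to-back, no overlap) — done with T4.
T5 starts before T3 ends → T3 and T5 overlap.
T6 starts after T3 ends — done with T3.
T6 starts after T5 ends — done with T5.
T7 starts after T6 ends.

T3 & T4, T3 & T5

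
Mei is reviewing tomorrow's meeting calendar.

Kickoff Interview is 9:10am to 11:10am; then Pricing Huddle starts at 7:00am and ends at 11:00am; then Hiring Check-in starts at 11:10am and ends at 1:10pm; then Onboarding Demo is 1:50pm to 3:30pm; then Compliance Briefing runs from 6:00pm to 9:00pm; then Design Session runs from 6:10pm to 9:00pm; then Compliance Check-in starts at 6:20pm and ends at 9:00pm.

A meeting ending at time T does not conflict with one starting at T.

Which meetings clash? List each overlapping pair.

Compliance Briefing & Compliance Check-in, Compliance Briefing & Design Session, Compliance Check-in & Design Session, Kickoff Interview & Pricing Huddle

Sorted by start: Pricing Huddle, Kickoff Interview, Hiring Check-in, Onboarding Demo, Compliance Briefing, Design Session, Compliance Check-in.
Kickoff Interview starts before Pricing Huddle ends → Pricing Huddle and Kickoff Interview overlap.
Hiring Check-in starts after Pricing Huddle ends; Pricing Huddle is clear from here.
Hiring Check-in starts exactly when Kickoff Interview ends (back-to-back, no overlap); Kickoff Interview is clear from here.
Onboarding Demo starts after Hiring Check-in ends; Hiring Check-in is clear from here.
Compliance Briefing starts after Onboarding Demo ends; Onboarding Demo is clear from here.
Design Session starts before Compliance Briefing ends → Compliance Briefing and Design Session overlap.
Compliance Check-in starts before Compliance Briefing ends → Compliance Briefing and Compliance Check-in overlap.
Compliance Check-in starts before Design Session ends → Design Session and Compliance Check-in overlap.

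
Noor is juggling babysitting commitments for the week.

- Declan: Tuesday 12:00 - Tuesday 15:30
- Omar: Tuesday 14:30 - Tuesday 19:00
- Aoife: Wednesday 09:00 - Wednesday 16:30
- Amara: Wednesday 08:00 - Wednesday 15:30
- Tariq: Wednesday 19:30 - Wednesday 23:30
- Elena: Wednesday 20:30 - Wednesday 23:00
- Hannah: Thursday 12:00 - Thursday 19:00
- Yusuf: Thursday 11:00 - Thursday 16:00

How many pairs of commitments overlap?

Sorted by start: Declan, Omar, Amara, Aoife, Tariq, Elena, Yusuf, Hannah.
Omar starts before Declan ends → Declan and Omar overlap.
Amara starts after Declan ends; Declan is clear from here.
Amara starts after Omar ends; Omar is clear from here.
Aoife starts before Amara ends → Amara and Aoife overlap.
Tariq starts after Amara ends; Amara is clear from here.
Tariq starts after Aoife ends; Aoife is clear from here.
Elena starts before Tariq ends → Tariq and Elena overlap.
Yusuf starts after Tariq ends; Tariq is clear from here.
Yusuf starts after Elena ends; Elena is clear from here.
Hannah starts before Yusuf ends → Yusuf and Hannah overlap.
Overlapping pairs: Amara & Aoife, Declan & Omar, Elena & Tariq, Hannah & Yusuf — 4 in total.

4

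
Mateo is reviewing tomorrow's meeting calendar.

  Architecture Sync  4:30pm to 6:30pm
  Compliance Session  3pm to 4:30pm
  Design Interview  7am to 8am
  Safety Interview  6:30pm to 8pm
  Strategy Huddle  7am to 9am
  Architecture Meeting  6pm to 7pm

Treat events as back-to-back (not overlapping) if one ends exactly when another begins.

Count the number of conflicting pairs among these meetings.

Check each pair: they overlap iff neither finishes before the other starts.
Sorted by start: Strategy Huddle, Design Interview, Compliance Session, Architecture Sync, Architecture Meeting, Safety Interview.
Design Interview starts before Strategy Huddle ends → Strategy Huddle and Design Interview overlap.
Compliance Session starts after Strategy Huddle ends — done with Strategy Huddle.
Compliance Session starts after Design Interview ends — done with Design Interview.
Architecture Sync starts exactly when Compliance Session ends (back-to-back, no overlap) — done with Compliance Session.
Architecture Meeting starts before Architecture Sync ends → Architecture Sync and Architecture Meeting overlap.
Safety Interview starts exactly when Architecture Sync ends (back-to-back, no overlap).
Safety Interview starts before Architecture Meeting ends → Architecture Meeting and Safety Interview overlap.
Overlapping pairs: Architecture Meeting & Architecture Sync, Architecture Meeting & Safety Interview, Design Interview & Strategy Huddle — 3 in total.

3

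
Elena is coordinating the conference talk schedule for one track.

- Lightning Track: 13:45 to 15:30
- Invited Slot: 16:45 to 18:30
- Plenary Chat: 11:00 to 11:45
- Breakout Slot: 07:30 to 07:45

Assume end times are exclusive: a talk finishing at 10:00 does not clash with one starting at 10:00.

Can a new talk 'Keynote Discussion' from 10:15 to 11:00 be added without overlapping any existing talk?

Yes — the slot is free

Breakout Slot: ends 07:45 at or before Keynote Discussion starts 10:15 → clear.
Plenary Chat: starts 11:00 at or after Keynote Discussion ends 11:00 → clear.
Lightning Track: starts 13:45 at or after Keynote Discussion ends 11:00 → clear.
Invited Slot: starts 16:45 at or after Keynote Discussion ends 11:00 → clear.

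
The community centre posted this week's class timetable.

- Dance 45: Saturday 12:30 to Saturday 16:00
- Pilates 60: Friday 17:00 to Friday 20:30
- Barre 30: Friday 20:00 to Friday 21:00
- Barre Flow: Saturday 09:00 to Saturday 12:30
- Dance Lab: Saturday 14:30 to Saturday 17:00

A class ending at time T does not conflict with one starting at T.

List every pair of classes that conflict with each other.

Sorted by start: Pilates 60, Barre 30, Barre Flow, Dance 45, Dance Lab.
Barre 30 starts before Pilates 60 ends → Pilates 60 and Barre 30 overlap.
Barre Flow starts after Pilates 60 ends, so nothing later overlaps Pilates 60 either.
Barre Flow starts after Barre 30 ends, so nothing later overlaps Barre 30 either.
Dance 45 starts exactly when Barre Flow ends (back-to-back, no overlap), so nothing later overlaps Barre Flow either.
Dance Lab starts before Dance 45 ends → Dance 45 and Dance Lab overlap.

Barre 30 & Pilates 60, Dance 45 & Dance Lab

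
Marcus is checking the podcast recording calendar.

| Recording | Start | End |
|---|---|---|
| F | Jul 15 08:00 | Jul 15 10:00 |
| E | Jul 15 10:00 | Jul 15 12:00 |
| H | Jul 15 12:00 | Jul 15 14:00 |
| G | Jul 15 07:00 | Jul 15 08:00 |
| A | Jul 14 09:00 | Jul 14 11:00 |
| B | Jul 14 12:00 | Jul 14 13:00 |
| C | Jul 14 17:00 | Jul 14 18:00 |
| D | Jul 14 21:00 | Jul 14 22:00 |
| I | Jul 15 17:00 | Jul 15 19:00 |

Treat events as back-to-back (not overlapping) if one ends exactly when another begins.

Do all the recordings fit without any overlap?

Sorted by start: A, B, C, D, G, F, E, H, I.
B starts after A ends, so A has no further overlaps.
C starts after B ends, so B has no further overlaps.
D starts after C ends, so C has no further overlaps.
G starts after D ends, so D has no further overlaps.
F starts exactly when G ends (back-to-back, no overlap), so G has no further overlaps.
E starts exactly when F ends (back-to-back, no overlap), so F has no further overlaps.
H starts exactly when E ends (back-to-back, no overlap), so E has no further overlaps.
I starts after H ends.
Every pair is clear; the schedule has no overlaps.

Yes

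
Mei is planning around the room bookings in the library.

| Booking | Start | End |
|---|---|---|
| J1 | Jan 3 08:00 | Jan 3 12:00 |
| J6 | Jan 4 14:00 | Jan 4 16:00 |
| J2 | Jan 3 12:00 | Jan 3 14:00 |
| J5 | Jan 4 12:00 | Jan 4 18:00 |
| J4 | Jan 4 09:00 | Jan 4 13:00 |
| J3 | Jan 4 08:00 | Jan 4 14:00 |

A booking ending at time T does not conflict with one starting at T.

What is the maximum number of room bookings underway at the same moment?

3

Sweep the timeline, counting +1 at each start and −1 at each end (ends before starts at a tie):
Jan 3 08:00 start J1 → 1
Jan 3 12:00 end J1 → 0
Jan 3 12:00 start J2 → 1
Jan 3 14:00 end J2 → 0
Jan 4 08:00 start J3 → 1
Jan 4 09:00 start J4 → 2
Jan 4 12:00 start J5 → 3
Jan 4 13:00 end J4 → 2
Jan 4 14:00 end J3 → 1
Jan 4 14:00 start J6 → 2
Jan 4 16:00 end J6 → 1
Jan 4 18:00 end J5 → 0
Peak is 3, at Jan 4 12:00 (J3, J4, J5).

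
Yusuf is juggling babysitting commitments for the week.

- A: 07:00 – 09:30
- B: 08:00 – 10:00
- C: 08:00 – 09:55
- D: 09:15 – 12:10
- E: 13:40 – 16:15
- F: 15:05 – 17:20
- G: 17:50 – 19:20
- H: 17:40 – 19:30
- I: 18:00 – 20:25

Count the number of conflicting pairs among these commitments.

10

Sorted by start: A, B, C, D, E, F, H, G, I.
B starts before A ends → A and B overlap.
C starts before A ends → A and C overlap.
D starts before A ends → A and D overlap.
E starts after A ends, so A has no further overlaps.
C starts before B ends → B and C overlap.
D starts before B ends → B and D overlap.
E starts after B ends, so B has no further overlaps.
D starts before C ends → C and D overlap.
E starts after C ends, so C has no further overlaps.
E starts after D ends, so D has no further overlaps.
F starts before E ends → E and F overlap.
H starts after E ends, so E has no further overlaps.
H starts after F ends, so F has no further overlaps.
G starts before H ends → H and G overlap.
I starts before H ends → H and I overlap.
I starts before G ends → G and I overlap.
Overlapping pairs: A & B, A & C, A & D, B & C, B & D, C & D, E & F, G & H, G & I, H & I — 10 in total.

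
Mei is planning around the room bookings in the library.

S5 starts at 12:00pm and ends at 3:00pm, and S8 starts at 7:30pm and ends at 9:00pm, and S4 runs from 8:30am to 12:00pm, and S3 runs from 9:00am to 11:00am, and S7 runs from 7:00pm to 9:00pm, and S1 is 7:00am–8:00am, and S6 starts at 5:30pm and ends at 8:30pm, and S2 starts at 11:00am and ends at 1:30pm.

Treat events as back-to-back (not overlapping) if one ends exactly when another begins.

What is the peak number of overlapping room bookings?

Sort all start/end points and keep a running count:
7:00am start S1 → 1
8:00am end S1 → 0
8:30am start S4 → 1
9:00am start S3 → 2
11:00am end S3 → 1
11:00am start S2 → 2
12:00pm end S4 → 1
12:00pm start S5 → 2
1:30pm end S2 → 1
3:00pm end S5 → 0
5:30pm start S6 → 1
7:00pm start S7 → 2
7:30pm start S8 → 3
8:30pm end S6 → 2
9:00pm end S7 → 1
9:00pm end S8 → 0
Peak is 3, at 7:30pm (S6, S7, S8).

3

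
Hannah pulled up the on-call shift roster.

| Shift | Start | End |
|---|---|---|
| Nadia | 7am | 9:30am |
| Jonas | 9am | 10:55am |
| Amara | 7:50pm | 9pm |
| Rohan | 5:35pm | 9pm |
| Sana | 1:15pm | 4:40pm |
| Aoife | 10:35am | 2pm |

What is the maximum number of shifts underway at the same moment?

2

Walk through starts and ends in time order (an end at T is processed before a start at T):
7am start Nadia → 1
9am start Jonas → 2
9:30am end Nadia → 1
10:35am start Aoife → 2
10:55am end Jonas → 1
1:15pm start Sana → 2
2pm end Aoife → 1
4:40pm end Sana → 0
5:35pm start Rohan → 1
7:50pm start Amara → 2
9pm end Amara → 1
9pm end Rohan → 0
Peak is 2, at 9am (Jonas, Nadia).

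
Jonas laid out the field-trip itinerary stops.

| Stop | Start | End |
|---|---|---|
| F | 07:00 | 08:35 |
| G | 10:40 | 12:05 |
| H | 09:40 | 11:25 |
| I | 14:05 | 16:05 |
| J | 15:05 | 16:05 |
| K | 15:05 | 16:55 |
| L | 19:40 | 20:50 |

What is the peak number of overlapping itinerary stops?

Sort all start/end points and keep a running count:
07:00 start F → 1
08:35 end F → 0
09:40 start H → 1
10:40 start G → 2
11:25 end H → 1
12:05 end G → 0
14:05 start I → 1
15:05 start J → 2
15:05 start K → 3
16:05 end I → 2
16:05 end J → 1
16:55 end K → 0
19:40 start L → 1
20:50 end L → 0
Peak is 3, at 15:05 (I, J, K).

3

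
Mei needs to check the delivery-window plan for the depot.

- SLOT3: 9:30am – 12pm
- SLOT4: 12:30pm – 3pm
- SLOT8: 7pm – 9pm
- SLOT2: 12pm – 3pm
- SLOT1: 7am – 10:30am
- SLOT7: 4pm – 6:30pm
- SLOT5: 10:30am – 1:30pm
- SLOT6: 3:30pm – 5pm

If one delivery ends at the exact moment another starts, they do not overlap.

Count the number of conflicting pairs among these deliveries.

6

Check each pair: they overlap iff neither finishes before the other starts.
Sorted by start: SLOT1, SLOT3, SLOT5, SLOT2, SLOT4, SLOT6, SLOT7, SLOT8.
SLOT3 starts before SLOT1 ends → SLOT1 and SLOT3 overlap.
SLOT5 starts exactly when SLOT1 ends (back-to-back, no overlap), so SLOT1 has no further overlaps.
SLOT5 starts before SLOT3 ends → SLOT3 and SLOT5 overlap.
SLOT2 starts exactly when SLOT3 ends (back-to-back, no overlap), so SLOT3 has no further overlaps.
SLOT2 starts before SLOT5 ends → SLOT5 and SLOT2 overlap.
SLOT4 starts before SLOT5 ends → SLOT5 and SLOT4 overlap.
SLOT6 starts after SLOT5 ends, so SLOT5 has no further overlaps.
SLOT4 starts before SLOT2 ends → SLOT2 and SLOT4 overlap.
SLOT6 starts after SLOT2 ends, so SLOT2 has no further overlaps.
SLOT6 starts after SLOT4 ends, so SLOT4 has no further overlaps.
SLOT7 starts before SLOT6 ends → SLOT6 and SLOT7 overlap.
SLOT8 starts after SLOT6 ends.
SLOT8 starts after SLOT7 ends.
Overlapping pairs: SLOT1 & SLOT3, SLOT2 & SLOT4, SLOT2 & SLOT5, SLOT3 & SLOT5, SLOT4 & SLOT5, SLOT6 & SLOT7 — 6 in total.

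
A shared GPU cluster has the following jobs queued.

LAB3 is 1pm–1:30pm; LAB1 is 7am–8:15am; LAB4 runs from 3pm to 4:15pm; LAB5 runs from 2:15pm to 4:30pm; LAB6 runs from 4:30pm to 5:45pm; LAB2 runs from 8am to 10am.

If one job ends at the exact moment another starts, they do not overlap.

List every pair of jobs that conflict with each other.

LAB1 & LAB2, LAB4 & LAB5

Sorted by start: LAB1, LAB2, LAB3, LAB5, LAB4, LAB6.
LAB2 starts before LAB1 ends → LAB1 and LAB2 overlap.
LAB3 starts after LAB1 ends, so LAB1 has no further overlaps.
LAB3 starts after LAB2 ends, so LAB2 has no further overlaps.
LAB5 starts after LAB3 ends, so LAB3 has no further overlaps.
LAB4 starts before LAB5 ends → LAB5 and LAB4 overlap.
LAB6 starts exactly when LAB5 ends (back-to-back, no overlap).
LAB6 starts after LAB4 ends.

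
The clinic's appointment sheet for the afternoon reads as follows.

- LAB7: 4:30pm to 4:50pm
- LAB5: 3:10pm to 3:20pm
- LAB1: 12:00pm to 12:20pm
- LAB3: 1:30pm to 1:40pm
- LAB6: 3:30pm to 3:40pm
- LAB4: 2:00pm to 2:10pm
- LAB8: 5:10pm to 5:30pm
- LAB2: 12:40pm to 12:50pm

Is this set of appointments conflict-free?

Yes

Sorted by start: LAB1, LAB2, LAB3, LAB4, LAB5, LAB6, LAB7, LAB8.
LAB2 starts after LAB1 ends; LAB1 is clear from here.
LAB3 starts after LAB2 ends; LAB2 is clear from here.
LAB4 starts after LAB3 ends; LAB3 is clear from here.
LAB5 starts after LAB4 ends; LAB4 is clear from here.
LAB6 starts after LAB5 ends; LAB5 is clear from here.
LAB7 starts after LAB6 ends; LAB6 is clear from here.
LAB8 starts after LAB7 ends.
Every pair is clear; the schedule has no overlaps.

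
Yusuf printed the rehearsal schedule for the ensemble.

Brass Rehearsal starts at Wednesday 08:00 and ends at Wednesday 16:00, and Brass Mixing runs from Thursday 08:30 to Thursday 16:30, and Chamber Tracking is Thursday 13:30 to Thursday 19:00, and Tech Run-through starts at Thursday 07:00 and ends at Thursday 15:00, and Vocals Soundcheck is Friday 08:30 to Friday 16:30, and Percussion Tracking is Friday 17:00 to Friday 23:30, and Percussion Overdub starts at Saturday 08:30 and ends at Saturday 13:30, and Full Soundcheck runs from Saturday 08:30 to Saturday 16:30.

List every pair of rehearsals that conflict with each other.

Brass Mixing & Chamber Tracking, Brass Mixing & Tech Run-through, Chamber Tracking & Tech Run-through, Full Soundcheck & Percussion Overdub

Check each pair: they overlap iff neither finishes before the other starts.
Sorted by start: Brass Rehearsal, Tech Run-through, Brass Mixing, Chamber Tracking, Vocals Soundcheck, Percussion Tracking, Percussion Overdub, Full Soundcheck.
Tech Run-through starts after Brass Rehearsal ends — done with Brass Rehearsal.
Brass Mixing starts before Tech Run-through ends → Tech Run-through and Brass Mixing overlap.
Chamber Tracking starts before Tech Run-through ends → Tech Run-through and Chamber Tracking overlap.
Vocals Soundcheck starts after Tech Run-through ends — done with Tech Run-through.
Chamber Tracking starts before Brass Mixing ends → Brass Mixing and Chamber Tracking overlap.
Vocals Soundcheck starts after Brass Mixing ends — done with Brass Mixing.
Vocals Soundcheck starts after Chamber Tracking ends — done with Chamber Tracking.
Percussion Tracking starts after Vocals Soundcheck ends — done with Vocals Soundcheck.
Percussion Overdub starts after Percussion Tracking ends — done with Percussion Tracking.
Full Soundcheck starts before Percussion Overdub ends → Percussion Overdub and Full Soundcheck overlap.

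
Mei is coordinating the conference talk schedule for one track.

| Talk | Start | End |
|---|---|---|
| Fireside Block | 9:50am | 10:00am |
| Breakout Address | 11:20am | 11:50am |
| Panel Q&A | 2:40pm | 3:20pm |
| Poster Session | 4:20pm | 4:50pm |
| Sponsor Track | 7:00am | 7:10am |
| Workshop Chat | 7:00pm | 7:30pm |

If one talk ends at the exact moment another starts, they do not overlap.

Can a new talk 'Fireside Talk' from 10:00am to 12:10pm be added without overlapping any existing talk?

No — it overlaps Breakout Address

Sponsor Track: ends 7:10am at or before Fireside Talk starts 10:00am → clear.
Fireside Block: ends 10:00am at or before Fireside Talk starts 10:00am → clear.
Breakout Address: starts 11:20am before Fireside Talk ends 12:10pm, and ends 11:50am after Fireside Talk starts 10:00am → overlap.
Panel Q&A: starts 2:40pm at or after Fireside Talk ends 12:10pm → clear.
Poster Session: starts 4:20pm at or after Fireside Talk ends 12:10pm → clear.
Workshop Chat: starts 7:00pm at or after Fireside Talk ends 12:10pm → clear.
Fireside Talk overlaps Breakout Address.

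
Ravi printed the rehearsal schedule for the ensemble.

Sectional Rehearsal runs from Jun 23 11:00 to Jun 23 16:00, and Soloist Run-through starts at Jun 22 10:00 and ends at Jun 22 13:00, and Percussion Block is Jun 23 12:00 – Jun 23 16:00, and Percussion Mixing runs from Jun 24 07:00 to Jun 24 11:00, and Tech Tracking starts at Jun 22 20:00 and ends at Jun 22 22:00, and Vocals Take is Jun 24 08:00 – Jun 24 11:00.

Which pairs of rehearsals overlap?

Percussion Block & Sectional Rehearsal, Percussion Mixing & Vocals Take

Sorted by start: Soloist Run-through, Tech Tracking, Sectional Rehearsal, Percussion Block, Percussion Mixing, Vocals Take.
Tech Tracking starts after Soloist Run-through ends, so nothing later overlaps Soloist Run-through either.
Sectional Rehearsal starts after Tech Tracking ends, so nothing later overlaps Tech Tracking either.
Percussion Block starts before Sectional Rehearsal ends → Sectional Rehearsal and Percussion Block overlap.
Percussion Mixing starts after Sectional Rehearsal ends, so nothing later overlaps Sectional Rehearsal either.
Percussion Mixing starts after Percussion Block ends, so nothing later overlaps Percussion Block either.
Vocals Take starts before Percussion Mixing ends → Percussion Mixing and Vocals Take overlap.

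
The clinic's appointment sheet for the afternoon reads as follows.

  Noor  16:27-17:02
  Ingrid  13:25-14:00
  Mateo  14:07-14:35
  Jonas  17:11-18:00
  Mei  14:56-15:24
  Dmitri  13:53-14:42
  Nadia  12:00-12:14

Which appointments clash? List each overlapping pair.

Dmitri & Ingrid, Dmitri & Mateo

Sorted by start: Nadia, Ingrid, Dmitri, Mateo, Mei, Noor, Jonas.
Ingrid starts after Nadia ends, so Nadia has no further overlaps.
Dmitri starts before Ingrid ends → Ingrid and Dmitri overlap.
Mateo starts after Ingrid ends, so Ingrid has no further overlaps.
Mateo starts before Dmitri ends → Dmitri and Mateo overlap.
Mei starts after Dmitri ends, so Dmitri has no further overlaps.
Mei starts after Mateo ends, so Mateo has no further overlaps.
Noor starts after Mei ends, so Mei has no further overlaps.
Jonas starts after Noor ends.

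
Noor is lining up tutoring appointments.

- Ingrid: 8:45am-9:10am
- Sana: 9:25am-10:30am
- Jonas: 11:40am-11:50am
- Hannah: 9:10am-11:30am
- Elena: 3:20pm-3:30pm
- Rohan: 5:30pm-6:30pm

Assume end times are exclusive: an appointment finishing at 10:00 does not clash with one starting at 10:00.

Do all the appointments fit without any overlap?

Sorted by start: Ingrid, Hannah, Sana, Jonas, Elena, Rohan.
Hannah starts exactly when Ingrid ends (back-to-back, no overlap); Ingrid is clear from here.
Sana starts before Hannah ends → Hannah and Sana overlap.
That's a conflict, so the schedule is not conflict-free.

No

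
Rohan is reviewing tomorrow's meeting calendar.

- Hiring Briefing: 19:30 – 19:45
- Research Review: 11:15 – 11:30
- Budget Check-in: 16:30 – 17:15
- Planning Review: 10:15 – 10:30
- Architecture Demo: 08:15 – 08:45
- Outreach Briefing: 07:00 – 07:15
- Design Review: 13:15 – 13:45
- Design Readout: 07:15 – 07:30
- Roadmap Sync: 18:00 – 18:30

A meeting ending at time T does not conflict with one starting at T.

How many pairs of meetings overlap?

0

Two intervals overlap when each starts before the other ends.
Sorted by start: Outreach Briefing, Design Readout, Architecture Demo, Planning Review, Research Review, Design Review, Budget Check-in, Roadmap Sync, Hiring Briefing.
Design Readout starts exactly when Outreach Briefing ends (back-to-back, no overlap); Outreach Briefing is clear from here.
Architecture Demo starts after Design Readout ends; Design Readout is clear from here.
Planning Review starts after Architecture Demo ends; Architecture Demo is clear from here.
Research Review starts after Planning Review ends; Planning Review is clear from here.
Design Review starts after Research Review ends; Research Review is clear from here.
Budget Check-in starts after Design Review ends; Design Review is clear from here.
Roadmap Sync starts after Budget Check-in ends; Budget Check-in is clear from here.
Hiring Briefing starts after Roadmap Sync ends.
No pair overlaps.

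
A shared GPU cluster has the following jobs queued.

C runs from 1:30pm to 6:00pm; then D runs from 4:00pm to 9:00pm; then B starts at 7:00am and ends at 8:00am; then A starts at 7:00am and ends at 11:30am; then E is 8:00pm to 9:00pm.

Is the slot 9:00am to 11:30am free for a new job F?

No — it overlaps A

A: starts 7:00am before F ends 11:30am, and ends 11:30am after F starts 9:00am → overlap.
B: ends 8:00am at or before F starts 9:00am → clear.
C: starts 1:30pm at or after F ends 11:30am → clear.
D: starts 4:00pm at or after F ends 11:30am → clear.
E: starts 8:00pm at or after F ends 11:30am → clear.
F overlaps A.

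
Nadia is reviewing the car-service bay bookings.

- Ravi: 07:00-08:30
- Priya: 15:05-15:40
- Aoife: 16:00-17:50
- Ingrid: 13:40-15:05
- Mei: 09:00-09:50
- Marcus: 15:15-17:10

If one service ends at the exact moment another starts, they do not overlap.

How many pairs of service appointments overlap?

2

Sorted by start: Ravi, Mei, Ingrid, Priya, Marcus, Aoife.
Mei starts after Ravi ends — done with Ravi.
Ingrid starts after Mei ends — done with Mei.
Priya starts exactly when Ingrid ends (back-to-back, no overlap) — done with Ingrid.
Marcus starts before Priya ends → Priya and Marcus overlap.
Aoife starts after Priya ends.
Aoife starts before Marcus ends → Marcus and Aoife overlap.
Overlapping pairs: Aoife & Marcus, Marcus & Priya — 2 in total.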